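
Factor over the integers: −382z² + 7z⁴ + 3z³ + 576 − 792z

Among the possible rational roots, z = −6 is a root, giving the factor (z + 6) and quotient 7z³ − 39z² − 148z + 96.
Continuing, z = −3 is a root, so (z + 3) is a factor; dividing leaves 7z² − 60z + 32.
The remaining quadratic factors as (z − 8)(7z − 4).

(7z − 4)(z + 3)(z + 6)(z − 8)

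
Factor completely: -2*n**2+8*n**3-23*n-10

(2*n+1)*(4*n+5)*(n-2)

Testing divisors of the constant over divisors of the leading coefficient, n = -5/4 is a root, so (4*n+5) is a factor; dividing leaves 2*n**2-3*n-2.
The remaining quadratic factors as (2*n+1)(n-2).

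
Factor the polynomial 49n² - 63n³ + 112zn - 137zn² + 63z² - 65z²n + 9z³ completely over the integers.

Group: 9z(z² - 8zn + 7z - 9n² + 7n) + 7n(z² - 8zn + 7z - 9n² + 7n); both groups contain (z² - 8zn + 7z - 9n² + 7n), so (9z + 7n) is a factor with cofactor z² - 8zn + 7z - 9n² + 7n.
The cofactor groups again: z² - 8zn + 7z - 9n² + 7n = z(z - 9n + 7) + n(z - 9n + 7); both groups contain (z - 9n + 7), giving (z + n)(z - 9n + 7).

(z - 9n + 7)(9z + 7n)(z + n)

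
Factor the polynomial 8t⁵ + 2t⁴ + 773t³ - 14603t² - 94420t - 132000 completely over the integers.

Among the possible rational roots, t = 12 is a root, giving the factor (t - 12) and quotient 8t⁴ + 98t³ + 1949t² + 8785t + 11000.
Next, t = -11/4 is a root, so (4t + 11) divides it; the quotient is 2t³ + 19t² + 435t + 1000.
Then t = -5/2 is a root, so (2t + 5) divides it; the quotient is t² + 7t + 200.
The quadratic t² + 7t + 200 has discriminant -751 < 0 and is irreducible over ℤ.

(2t + 5)(4t + 11)(t - 12)(t² + 7t + 200)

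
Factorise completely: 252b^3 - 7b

7b(6b + 1)(6b - 1)

Factor out 7b, leaving 36b^2 - 1, which is a difference of two squares.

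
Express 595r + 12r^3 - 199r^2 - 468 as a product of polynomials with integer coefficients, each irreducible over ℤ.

Among the possible rational roots, r = 4/3 is a root, so (3r - 4) divides it; the quotient is 4r^2 - 61r + 117.
The remaining quadratic factors as (4r - 9)(r - 13).

(3r - 4)(4r - 9)(r - 13)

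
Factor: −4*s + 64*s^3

Factor out 4*s, leaving 16*s^2 − 1, which is a difference of two squares.

4*s*(4*s + 1)*(4*s − 1)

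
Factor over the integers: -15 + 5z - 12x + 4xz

(4x + 5)(z - 3)

Group as (4xz - 12x) + (5z - 15) = 4x(z - 3) + 5(z - 3).
Both groups share the factor (z - 3).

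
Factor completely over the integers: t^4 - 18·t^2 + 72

Substitute u = t^2 to get a quadratic in u, then factor.
t^2 - 6 is irreducible over ℤ (6 is not a perfect square).
t^2 - 12 is irreducible over ℤ (12 is not a perfect square).

(t^2 - 12)·(t^2 - 6)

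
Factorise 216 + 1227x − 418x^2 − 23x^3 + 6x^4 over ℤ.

(6x + 1)(x + 8)(x − 3)(x − 9)

Trying the rational-root candidates, x = 3 is a root, so (x − 3) is a factor; dividing leaves 6x^3 − 5x^2 − 433x − 72.
Continuing, x = −8 is a root, giving the factor (x + 8) and quotient 6x^2 − 53x − 9.
The remaining quadratic factors as (x − 9)(6x + 1).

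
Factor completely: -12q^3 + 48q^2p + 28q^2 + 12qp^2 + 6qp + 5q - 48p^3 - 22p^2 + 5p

-(6q - 6p + 1)(2q - 8p - 5)(q + p)

Group: q(-12q^2 + 60qp + 28q - 48p^2 - 22p + 5) + p(-12q^2 + 60qp + 28q - 48p^2 - 22p + 5); both groups contain (-12q^2 + 60qp + 28q - 48p^2 - 22p + 5), so (q + p) is a factor with cofactor -12q^2 + 60qp + 28q - 48p^2 - 22p + 5.
The cofactor groups again: -12q^2 + 60qp + 28q - 48p^2 - 22p + 5 = -6q(2q - 8p - 5) + (6p - 1)(2q - 8p - 5); both groups contain (2q - 8p - 5), giving -(6q - 6p + 1)(2q - 8p - 5).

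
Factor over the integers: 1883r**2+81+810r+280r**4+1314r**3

(2r+1)(4r+9)(5r+9)(7r+1)

By the rational root theorem, r = -1/2 is a root, so (2r+1) is a factor; dividing leaves 140r**3+587r**2+648r+81.
Continuing, r = -9/4 is a root, so (4r+9) divides it; the quotient is 35r**2+68r+9.
The remaining quadratic factors as (5r+9)(7r+1).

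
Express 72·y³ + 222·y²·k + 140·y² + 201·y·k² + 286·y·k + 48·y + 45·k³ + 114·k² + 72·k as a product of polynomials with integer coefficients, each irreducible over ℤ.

Group: 4·y·(18·y² + 33·y·k + 8·y + 9·k² + 12·k) + (5·k + 6)·(18·y² + 33·y·k + 8·y + 9·k² + 12·k); both groups contain (18·y² + 33·y·k + 8·y + 9·k² + 12·k), so (4·y + 5·k + 6) is a factor with cofactor 18·y² + 33·y·k + 8·y + 9·k² + 12·k.
The cofactor groups again: 18·y² + 33·y·k + 8·y + 9·k² + 12·k = 2·y·(9·y + 3·k + 4) + 3·k·(9·y + 3·k + 4); both groups contain (9·y + 3·k + 4), giving (2·y + 3·k)·(9·y + 3·k + 4).

(2·y + 3·k)·(9·y + 3·k + 4)·(4·y + 5·k + 6)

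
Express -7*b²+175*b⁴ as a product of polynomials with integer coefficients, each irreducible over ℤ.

7*b²*(5*b+1)*(5*b-1)

Factor out 7*b², leaving 25*b²-1, which is a difference of two squares.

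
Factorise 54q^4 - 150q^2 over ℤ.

Every term has a factor of 6q^2. Then 9q^2 - 25 = (3q)² − (5)².

6q^2(3q + 5)(3q - 5)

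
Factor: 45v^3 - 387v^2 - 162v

9v(5v + 2)(v - 9)

Pull out the common factor 9v, then factor the remaining trinomial.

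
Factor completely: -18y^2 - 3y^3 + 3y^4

Pull out the common factor 3y^2, then factor the remaining trinomial.

3y^2(y + 2)(y - 3)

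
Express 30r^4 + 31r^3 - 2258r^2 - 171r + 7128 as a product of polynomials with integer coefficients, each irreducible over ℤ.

By the rational root theorem, r = 8 is a root, so (r - 8) divides it; the quotient is 30r^3 + 271r^2 - 90r - 891.
Continuing, r = -11/6 is a root, so (6r + 11) is a factor; dividing leaves 5r^2 + 36r - 81.
The remaining quadratic factors as (r + 9)(5r - 9).

(5r - 9)(6r + 11)(r + 9)(r - 8)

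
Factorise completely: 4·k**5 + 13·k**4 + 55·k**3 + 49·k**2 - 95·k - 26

By the rational root theorem, k = -1/4 is a root, so (4·k + 1) is a factor; dividing leaves k**4 + 3·k**3 + 13·k**2 + 9·k - 26.
Then k = -2 is a root, giving the factor (k + 2) and quotient k**3 + k**2 + 11·k - 13.
Then k = 1 is a root, giving the factor (k - 1) and quotient k**2 + 2·k + 13.
The quadratic k**2 + 2·k + 13 has discriminant -48 < 0 and is irreducible over ℤ.

(4·k + 1)·(k + 2)·(k - 1)·(k**2 + 2·k + 13)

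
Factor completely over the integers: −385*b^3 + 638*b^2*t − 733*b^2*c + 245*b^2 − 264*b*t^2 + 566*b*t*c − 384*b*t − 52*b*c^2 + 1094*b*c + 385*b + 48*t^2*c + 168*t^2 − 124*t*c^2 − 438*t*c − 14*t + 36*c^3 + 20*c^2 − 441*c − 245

Group: 11*b*(−35*b^2 + 58*b*t − 73*b*c − 24*t^2 + 62*t*c + 2*t − 18*c^2 + 53*c + 35) + (−2*c − 7)*(−35*b^2 + 58*b*t − 73*b*c − 24*t^2 + 62*t*c + 2*t − 18*c^2 + 53*c + 35); both groups contain (−35*b^2 + 58*b*t − 73*b*c − 24*t^2 + 62*t*c + 2*t − 18*c^2 + 53*c + 35), so (11*b − 2*c − 7) is a factor with cofactor −35*b^2 + 58*b*t − 73*b*c − 24*t^2 + 62*t*c + 2*t − 18*c^2 + 53*c + 35.
The cofactor groups again: −35*b^2 + 58*b*t − 73*b*c − 24*t^2 + 62*t*c + 2*t − 18*c^2 + 53*c + 35 = −5*b*(7*b − 6*t + 2*c − 7) + (4*t − 9*c − 5)*(7*b − 6*t + 2*c − 7); both groups contain (7*b − 6*t + 2*c − 7), giving −(5*b − 4*t + 9*c + 5)*(7*b − 6*t + 2*c − 7).

−(11*b − 2*c − 7)*(5*b − 4*t + 9*c + 5)*(7*b − 6*t + 2*c − 7)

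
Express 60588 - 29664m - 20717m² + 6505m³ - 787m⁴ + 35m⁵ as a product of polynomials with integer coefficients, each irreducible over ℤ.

(5m + 9)(7m - 9)(m - 11)(m² - 12m + 68)

Testing divisors of the constant over divisors of the leading coefficient, m = 11 is a root, so (m - 11) is a factor; dividing leaves 35m⁴ - 402m³ + 2083m² + 2196m - 5508.
Then m = 9/7 is a root, so (7m - 9) is a factor; dividing leaves 5m³ - 51m² + 232m + 612.
Next, m = -9/5 is a root, so (5m + 9) divides it; the quotient is m² - 12m + 68.
The quadratic m² - 12m + 68 has discriminant -128 < 0 and is irreducible over ℤ.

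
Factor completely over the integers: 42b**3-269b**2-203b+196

(6b+7)(7b-4)(b-7)

Trying the rational-root candidates, b = 7 is a root, so (b-7) divides it; the quotient is 42b**2+25b-28.
The remaining quadratic factors as (6b+7)(7b-4).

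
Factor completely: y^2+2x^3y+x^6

(x^3+y)^2

Recognize a perfect-square trinomial with the parts y and x^3.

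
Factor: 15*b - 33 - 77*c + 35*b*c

(5*b - 11)*(7*c + 3)

Group as (35*b*c + 15*b) + (-77*c - 33) = 5*b*(7*c + 3) - 11*(7*c + 3).
Both groups share the factor (7*c + 3).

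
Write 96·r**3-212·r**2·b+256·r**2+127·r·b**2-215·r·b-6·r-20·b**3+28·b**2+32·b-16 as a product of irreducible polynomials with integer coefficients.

(3·r-4·b+8)·(8·r-5·b+2)·(4·r-b-1)

Group: 8·r·(12·r**2-19·r·b+29·r+4·b**2-4·b-8) + (-5·b+2)·(12·r**2-19·r·b+29·r+4·b**2-4·b-8); both groups contain (12·r**2-19·r·b+29·r+4·b**2-4·b-8), so (8·r-5·b+2) is a factor with cofactor 12·r**2-19·r·b+29·r+4·b**2-4·b-8.
The cofactor groups again: 12·r**2-19·r·b+29·r+4·b**2-4·b-8 = 4·r·(3·r-4·b+8) + (-b-1)·(3·r-4·b+8); both groups contain (3·r-4·b+8), giving (4·r-b-1)·(3·r-4·b+8).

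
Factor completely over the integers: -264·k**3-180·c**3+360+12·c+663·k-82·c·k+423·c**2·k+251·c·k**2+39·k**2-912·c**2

Group: 5·c·(-36·c**2+63·c·k-204·c+88·k**2-101·k-120) + (-3·k-3)·(-36·c**2+63·c·k-204·c+88·k**2-101·k-120); both groups contain (-36·c**2+63·c·k-204·c+88·k**2-101·k-120), so (5·c-3·k-3) is a factor with cofactor -36·c**2+63·c·k-204·c+88·k**2-101·k-120.
The cofactor groups again: -36·c**2+63·c·k-204·c+88·k**2-101·k-120 = -3·c·(12·c+11·k+8) + (8·k-15)·(12·c+11·k+8); both groups contain (12·c+11·k+8), giving -(3·c-8·k+15)·(12·c+11·k+8).

-(12·c+11·k+8)·(3·c-8·k+15)·(5·c-3·k-3)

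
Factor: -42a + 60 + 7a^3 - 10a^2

Group as (7a^3 - 42a) + (-10a^2 + 60) = 7a(a^2 - 6) - 10(a^2 - 6).
Both groups share the factor (a^2 - 6).

(7a - 10)(a^2 - 6)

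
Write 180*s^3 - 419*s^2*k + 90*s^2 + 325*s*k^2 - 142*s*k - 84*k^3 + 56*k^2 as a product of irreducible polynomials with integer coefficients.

(4*s - 3*k + 2)*(5*s - 4*k)*(9*s - 7*k)

Group: 4*s*(45*s^2 - 71*s*k + 28*k^2) + (-3*k + 2)*(45*s^2 - 71*s*k + 28*k^2); both groups contain (45*s^2 - 71*s*k + 28*k^2), so (4*s - 3*k + 2) is a factor with cofactor 45*s^2 - 71*s*k + 28*k^2.
The cofactor groups again: 45*s^2 - 71*s*k + 28*k^2 = 5*s*(9*s - 7*k) - 4*k*(9*s - 7*k); both groups contain (9*s - 7*k), giving (5*s - 4*k)*(9*s - 7*k).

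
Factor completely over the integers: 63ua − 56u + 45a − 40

Group as (63ua − 56u) + (45a − 40) = 7u(9a − 8) + 5(9a − 8).
Both groups share the factor (9a − 8).

(7u + 5)(9a − 8)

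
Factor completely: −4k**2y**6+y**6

−y**6(2k+1)(2k−1)

Factor out y**6 first: what remains is −4k**2+1.
Recognize a difference of squares with the parts 1 and 2k.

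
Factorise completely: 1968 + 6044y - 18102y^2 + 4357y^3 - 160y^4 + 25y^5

(5y + 1)(5y - 3)(y - 4)(y^2 - 2y + 164)

Among the possible rational roots, y = 4 is a root, giving the factor (y - 4) and quotient 25y^4 - 60y^3 + 4117y^2 - 1634y - 492.
Then y = -1/5 is a root, giving the factor (5y + 1) and quotient 5y^3 - 13y^2 + 826y - 492.
Next, y = 3/5 is a root, so (5y - 3) is a factor; dividing leaves y^2 - 2y + 164.
The quadratic y^2 - 2y + 164 has discriminant -652 < 0 and is irreducible over ℤ.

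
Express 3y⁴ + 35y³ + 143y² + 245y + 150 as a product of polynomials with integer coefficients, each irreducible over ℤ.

(3y + 5)(y + 2)(y + 3)(y + 5)

Among the possible rational roots, y = -5/3 is a root, so (3y + 5) is a factor; dividing leaves y³ + 10y² + 31y + 30.
Continuing, y = -3 is a root, giving the factor (y + 3) and quotient y² + 7y + 10.
The remaining quadratic factors as (y + 2)(y + 5).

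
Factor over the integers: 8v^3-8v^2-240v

Pull out the common factor 8v, then factor the remaining trinomial.

8v(v+5)(v-6)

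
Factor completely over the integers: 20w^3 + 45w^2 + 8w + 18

Group as (20w^3 + 8w) + (45w^2 + 18) = 4w(5w^2 + 2) + 9(5w^2 + 2).
Both groups share the factor (5w^2 + 2).

(4w + 9)(5w^2 + 2)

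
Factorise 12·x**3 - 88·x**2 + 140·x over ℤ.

Pull out the common factor 4·x, then factor the remaining trinomial.

4·x·(3·x - 7)·(x - 5)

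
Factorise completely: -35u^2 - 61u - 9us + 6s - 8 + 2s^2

-(7u - s + 1)(5u + 2s + 8)

Group: -7u(5u + 2s + 8) + (s - 1)(5u + 2s + 8); both groups contain (5u + 2s + 8).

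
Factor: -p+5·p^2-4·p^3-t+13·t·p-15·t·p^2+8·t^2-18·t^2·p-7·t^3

Group: t·(-7·t^2-11·t·p+t-4·p^2+p) + (p-1)·(-7·t^2-11·t·p+t-4·p^2+p); both groups contain (-7·t^2-11·t·p+t-4·p^2+p), so (t+p-1) is a factor with cofactor -7·t^2-11·t·p+t-4·p^2+p.
The cofactor groups again: -7·t^2-11·t·p+t-4·p^2+p = -t·(7·t+4·p-1) - p·(7·t+4·p-1); both groups contain (7·t+4·p-1), giving -(t+p)·(7·t+4·p-1).

-(7·t+4·p-1)·(t+p)·(t+p-1)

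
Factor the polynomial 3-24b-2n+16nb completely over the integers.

Group as (16nb-2n) + (-24b+3) = 2n(8b-1) - 3(8b-1).
Both groups share the factor (8b-1).

(2n-3)(8b-1)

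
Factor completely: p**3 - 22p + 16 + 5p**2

Among the possible rational roots, p = 1 is a root, so (p - 1) is a factor; dividing leaves p**2 + 6p - 16.
The remaining quadratic factors as (p - 2)(p + 8).

(p + 8)(p - 1)(p - 2)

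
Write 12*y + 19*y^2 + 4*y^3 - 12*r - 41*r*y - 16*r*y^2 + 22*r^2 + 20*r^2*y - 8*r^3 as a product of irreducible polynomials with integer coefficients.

-(2*r - y - 4)*(4*r - 4*y - 3)*(r - y)

Group: r*(-8*r^2 + 12*r*y + 22*r - 4*y^2 - 19*y - 12) - y*(-8*r^2 + 12*r*y + 22*r - 4*y^2 - 19*y - 12); both groups contain (-8*r^2 + 12*r*y + 22*r - 4*y^2 - 19*y - 12), so (r - y) is a factor with cofactor -8*r^2 + 12*r*y + 22*r - 4*y^2 - 19*y - 12.
The cofactor groups again: -8*r^2 + 12*r*y + 22*r - 4*y^2 - 19*y - 12 = -2*r*(4*r - 4*y - 3) + (y + 4)*(4*r - 4*y - 3); both groups contain (4*r - 4*y - 3), giving -(2*r - y - 4)*(4*r - 4*y - 3).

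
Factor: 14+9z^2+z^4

(z^2+2)(z^2+7)

Substitute u = z^2 to get a quadratic in u, then factor.
z^2+7 is irreducible over ℤ (always positive, so no real roots).
z^2+2 is irreducible over ℤ (always positive, so no real roots).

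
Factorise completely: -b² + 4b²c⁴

Every term has a factor of b²; factoring it out leaves 4c⁴ - 1.
Recognize a difference of squares with the parts 2c² and 1.

b²(2c² + 1)(2c² - 1)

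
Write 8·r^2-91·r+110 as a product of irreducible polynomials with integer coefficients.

Need a pair with product 8·110 = 880 and sum -91: that's -80 and -11.
Split the middle term: 8·r^2-80·r - 11·r+110 = 8·r·(r-10) - 11·(r-10).

(8·r-11)·(r-10)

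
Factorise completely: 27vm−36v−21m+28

Group as (27vm−36v) + (−21m+28) = 9v(3m−4) − 7(3m−4).
Both groups share the factor (3m−4).

(3m−4)(9v−7)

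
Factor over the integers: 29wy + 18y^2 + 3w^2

(3w + 2y)(w + 9y)

Group: w(3w + 2y) + 9y(3w + 2y); both groups contain (3w + 2y).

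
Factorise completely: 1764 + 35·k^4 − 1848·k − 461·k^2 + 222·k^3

(5·k − 14)·(7·k − 6)·(k + 3)·(k + 7)

Testing divisors of the constant over divisors of the leading coefficient, k = 14/5 is a root, giving the factor (5·k − 14) and quotient 7·k^3 + 64·k^2 + 87·k − 126.
Continuing, k = −3 is a root, giving the factor (k + 3) and quotient 7·k^2 + 43·k − 42.
The remaining quadratic factors as (k + 7)(7·k − 6).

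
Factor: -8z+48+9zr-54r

Group as (9zr-8z) + (-54r+48) = z(9r-8) - 6(9r-8).
Both groups share the factor (9r-8).

(9r-8)(z-6)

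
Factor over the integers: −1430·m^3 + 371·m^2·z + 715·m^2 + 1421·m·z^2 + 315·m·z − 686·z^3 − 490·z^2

Group: 10·m·(−143·m^2 − 63·m·z + 98·z^2) + (−7·z − 5)·(−143·m^2 − 63·m·z + 98·z^2); both groups contain (−143·m^2 − 63·m·z + 98·z^2), so (10·m − 7·z − 5) is a factor with cofactor −143·m^2 − 63·m·z + 98·z^2.
The cofactor groups again: −143·m^2 − 63·m·z + 98·z^2 = −11·m·(13·m + 14·z) + 7·z·(13·m + 14·z); both groups contain (13·m + 14·z), giving −(11·m − 7·z)·(13·m + 14·z).

−(10·m − 7·z − 5)·(11·m − 7·z)·(13·m + 14·z)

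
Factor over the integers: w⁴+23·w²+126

Substitute u = w² to get a quadratic in u, then factor.
w²+14 is irreducible over ℤ (always positive, so no real roots).
w²+9 is irreducible over ℤ (sum of squares).

(w²+14)·(w²+9)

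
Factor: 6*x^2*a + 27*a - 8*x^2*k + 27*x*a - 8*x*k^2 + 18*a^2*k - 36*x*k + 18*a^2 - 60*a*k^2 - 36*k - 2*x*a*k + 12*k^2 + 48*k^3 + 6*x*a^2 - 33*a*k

Group: 3*a*(2*x^2 + 2*x*a + 2*x*k + 9*x + 6*a*k + 6*a - 12*k^2 - 3*k + 9) - 4*k*(2*x^2 + 2*x*a + 2*x*k + 9*x + 6*a*k + 6*a - 12*k^2 - 3*k + 9); both groups contain (2*x^2 + 2*x*a + 2*x*k + 9*x + 6*a*k + 6*a - 12*k^2 - 3*k + 9), so (3*a - 4*k) is a factor with cofactor 2*x^2 + 2*x*a + 2*x*k + 9*x + 6*a*k + 6*a - 12*k^2 - 3*k + 9.
The cofactor groups again: 2*x^2 + 2*x*a + 2*x*k + 9*x + 6*a*k + 6*a - 12*k^2 - 3*k + 9 = x*(2*x + 2*a - 4*k + 3) + (3*k + 3)*(2*x + 2*a - 4*k + 3); both groups contain (2*x + 2*a - 4*k + 3), giving (x + 3*k + 3)*(2*x + 2*a - 4*k + 3).

(2*x + 2*a - 4*k + 3)*(3*a - 4*k)*(x + 3*k + 3)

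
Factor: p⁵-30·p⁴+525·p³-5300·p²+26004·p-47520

Among the possible rational roots, p = 8 is a root, so (p-8) is a factor; dividing leaves p⁴-22·p³+349·p²-2508·p+5940.
Then p = 6 is a root, so (p-6) divides it; the quotient is p³-16·p²+253·p-990.
Then p = 5 is a root, giving the factor (p-5) and quotient p²-11·p+198.
The quadratic p²-11·p+198 has discriminant -671 < 0 and is irreducible over ℤ.

(p-5)·(p-6)·(p-8)·(p²-11·p+198)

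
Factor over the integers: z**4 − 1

Difference of squares twice: with A = z and B = 1, A⁴ − B⁴ = (A² − B²)(A² + B²), and A² − B² factors again.

(z + 1)·(z − 1)·(z**2 + 1)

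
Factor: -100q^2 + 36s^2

Pull out the common factor 4; 9s^2 - 25q^2 is a difference of squares.

4(3s - 5q)(3s + 5q)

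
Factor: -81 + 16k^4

(2k + 3)(2k - 3)(4k^2 + 9)

(2k)⁴ − (3)⁴ = ((2k)² − (3)²)((2k)² + (3)²); the first factor splits again, the second (4k^2 + 9) is irreducible.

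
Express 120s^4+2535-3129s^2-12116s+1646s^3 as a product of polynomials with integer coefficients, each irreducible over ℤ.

(4s-13)(5s-1)(6s+13)(s+15)

Testing divisors of the constant over divisors of the leading coefficient, s = 13/4 is a root, so (4s-13) is a factor; dividing leaves 30s^3+509s^2+872s-195.
Next, s = 1/5 is a root, giving the factor (5s-1) and quotient 6s^2+103s+195.
The remaining quadratic factors as (6s+13)(s+15).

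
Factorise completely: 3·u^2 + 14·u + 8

Need a pair with product 3·8 = 24 and sum 14: that's 12 and 2.
Split the middle term: 3·u^2 + 12·u + 2·u + 8 = 3·u·(u + 4) + 2·(u + 4).

(3·u + 2)·(u + 4)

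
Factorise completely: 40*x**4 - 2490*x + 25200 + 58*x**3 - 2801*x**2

(2*x - 15)*(4*x + 15)*(5*x - 14)*(x + 8)

By the rational root theorem, x = -15/4 is a root, so (4*x + 15) is a factor; dividing leaves 10*x**3 - 23*x**2 - 614*x + 1680.
Continuing, x = -8 is a root, so (x + 8) divides it; the quotient is 10*x**2 - 103*x + 210.
The remaining quadratic factors as (5*x - 14)(2*x - 15).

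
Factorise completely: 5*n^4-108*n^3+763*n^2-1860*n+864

Among the possible rational roots, n = 4 is a root, so (n-4) is a factor; dividing leaves 5*n^3-88*n^2+411*n-216.
Then n = 9 is a root, giving the factor (n-9) and quotient 5*n^2-43*n+24.
The remaining quadratic factors as (5*n-3)(n-8).

(5*n-3)*(n-4)*(n-8)*(n-9)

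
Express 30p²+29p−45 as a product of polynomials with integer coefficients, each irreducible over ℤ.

(5p+9)(6p−5)

Need a pair with product 30·(−45) = −1350 and sum 29: that's −25 and 54.
Split the middle term: 30p²−25p + 54p−45 = 5p(6p−5) + 9(6p−5).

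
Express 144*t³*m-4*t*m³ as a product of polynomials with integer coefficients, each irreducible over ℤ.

Factor out 4*t*m, leaving 36*t²-m², which is a difference of two squares.

4*m*t*(6*t-m)*(6*t+m)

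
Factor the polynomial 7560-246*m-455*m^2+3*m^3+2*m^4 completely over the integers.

Testing divisors of the constant over divisors of the leading coefficient, m = 4 is a root, giving the factor (m-4) and quotient 2*m^3+11*m^2-411*m-1890.
Then m = -9/2 is a root, giving the factor (2*m+9) and quotient m^2+m-210.
The remaining quadratic factors as (m-14)(m+15).

(2*m+9)*(m+15)*(m-14)*(m-4)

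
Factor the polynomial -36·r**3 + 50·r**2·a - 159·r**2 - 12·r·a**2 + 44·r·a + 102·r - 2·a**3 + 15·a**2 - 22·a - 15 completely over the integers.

Group: r·(-36·r**2 + 14·r·a + 21·r + 2·a**2 - 5·a - 3) + (-a + 5)·(-36·r**2 + 14·r·a + 21·r + 2·a**2 - 5·a - 3); both groups contain (-36·r**2 + 14·r·a + 21·r + 2·a**2 - 5·a - 3), so (r - a + 5) is a factor with cofactor -36·r**2 + 14·r·a + 21·r + 2·a**2 - 5·a - 3.
The cofactor groups again: -36·r**2 + 14·r·a + 21·r + 2·a**2 - 5·a - 3 = -4·r·(9·r + a - 3) + (2·a + 1)·(9·r + a - 3); both groups contain (9·r + a - 3), giving -(4·r - 2·a - 1)·(9·r + a - 3).

-(4·r - 2·a - 1)·(r - a + 5)·(9·r + a - 3)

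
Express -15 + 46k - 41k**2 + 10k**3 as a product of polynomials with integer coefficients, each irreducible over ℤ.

(2k - 5)(5k - 3)(k - 1)

Trying the rational-root candidates, k = 1 is a root, so (k - 1) is a factor; dividing leaves 10k**2 - 31k + 15.
The remaining quadratic factors as (2k - 5)(5k - 3).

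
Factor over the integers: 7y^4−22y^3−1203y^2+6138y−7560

Testing divisors of the constant over divisors of the leading coefficient, y = 3 is a root, so (y−3) is a factor; dividing leaves 7y^3−y^2−1206y+2520.
Continuing, y = −14 is a root, so (y+14) is a factor; dividing leaves 7y^2−99y+180.
The remaining quadratic factors as (7y−15)(y−12).

(7y−15)(y+14)(y−12)(y−3)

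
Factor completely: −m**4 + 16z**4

(2z − m)(2z + m)(4z**2 + m**2)

(2z)⁴ − (m)⁴ = ((2z)² − (m)²)((2z)² + (m)²); the first factor splits again, the second (4z**2 + m**2) is irreducible.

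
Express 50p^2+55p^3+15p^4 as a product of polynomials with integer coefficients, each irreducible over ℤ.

Pull out the common factor 5p^2, then factor the remaining trinomial.

5p^2(3p+5)(p+2)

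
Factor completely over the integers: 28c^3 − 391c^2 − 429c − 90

(4c + 3)(7c + 2)(c − 15)

Among the possible rational roots, c = −3/4 is a root, giving the factor (4c + 3) and quotient 7c^2 − 103c − 30.
The remaining quadratic factors as (7c + 2)(c − 15).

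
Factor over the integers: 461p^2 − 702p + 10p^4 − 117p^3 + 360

(2p − 3)(5p − 6)(p − 4)(p − 5)

Testing divisors of the constant over divisors of the leading coefficient, p = 6/5 is a root, giving the factor (5p − 6) and quotient 2p^3 − 21p^2 + 67p − 60.
Continuing, p = 5 is a root, giving the factor (p − 5) and quotient 2p^2 − 11p + 12.
The remaining quadratic factors as (2p − 3)(p − 4).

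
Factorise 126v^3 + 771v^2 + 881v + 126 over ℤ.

Among the possible rational roots, v = −9/7 is a root, giving the factor (7v + 9) and quotient 18v^2 + 87v + 14.
The remaining quadratic factors as (6v + 1)(3v + 14).

(3v + 14)(6v + 1)(7v + 9)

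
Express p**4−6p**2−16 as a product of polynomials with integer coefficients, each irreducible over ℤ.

(p**2+2)(p**2−8)

Substitute u = p**2 to get a quadratic in u, then factor.
p**2+2 is irreducible over ℤ (always positive, so no real roots).
p**2−8 is irreducible over ℤ (8 is not a perfect square).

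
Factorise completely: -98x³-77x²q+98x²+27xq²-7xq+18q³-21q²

-(2x-q)(7x+3q)(7x+6q-7)

Group: 7x(-14x²+xq+3q²) + (6q-7)(-14x²+xq+3q²); both groups contain (-14x²+xq+3q²), so (7x+6q-7) is a factor with cofactor -14x²+xq+3q².
The cofactor groups again: -14x²+xq+3q² = -7x(2x-q) - 3q(2x-q); both groups contain (2x-q), giving -(7x+3q)(2x-q).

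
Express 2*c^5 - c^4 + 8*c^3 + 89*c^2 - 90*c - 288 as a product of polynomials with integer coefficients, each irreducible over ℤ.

By the rational root theorem, c = -3/2 is a root, so (2*c + 3) is a factor; dividing leaves c^4 - 2*c^3 + 7*c^2 + 34*c - 96.
Continuing, c = -3 is a root, giving the factor (c + 3) and quotient c^3 - 5*c^2 + 22*c - 32.
Then c = 2 is a root, giving the factor (c - 2) and quotient c^2 - 3*c + 16.
The quadratic c^2 - 3*c + 16 has discriminant -55 < 0 and is irreducible over ℤ.

(2*c + 3)*(c + 3)*(c - 2)*(c^2 - 3*c + 16)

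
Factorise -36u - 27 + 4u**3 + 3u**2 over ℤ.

Trying the rational-root candidates, u = -3 is a root, so (u + 3) is a factor; dividing leaves 4u**2 - 9u - 9.
The remaining quadratic factors as (u - 3)(4u + 3).

(4u + 3)(u + 3)(u - 3)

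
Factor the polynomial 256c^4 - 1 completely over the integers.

(4c)⁴ − (1)⁴ = ((4c)² − (1)²)((4c)² + (1)²); the first factor splits again, the second (16c^2 + 1) is irreducible.

(4c + 1)(4c - 1)(16c^2 + 1)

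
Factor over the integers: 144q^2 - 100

Pull out the common factor 4; 36q^2 - 25 is a difference of squares.

4(6q + 5)(6q - 5)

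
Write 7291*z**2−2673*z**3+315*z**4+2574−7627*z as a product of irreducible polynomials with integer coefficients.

Testing divisors of the constant over divisors of the leading coefficient, z = 13/3 is a root, so (3*z−13) divides it; the quotient is 105*z**3−436*z**2+541*z−198.
Next, z = 9/7 is a root, so (7*z−9) is a factor; dividing leaves 15*z**2−43*z+22.
The remaining quadratic factors as (5*z−11)(3*z−2).

(3*z−13)*(3*z−2)*(5*z−11)*(7*z−9)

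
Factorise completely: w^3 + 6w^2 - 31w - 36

By the rational root theorem, w = -1 is a root, giving the factor (w + 1) and quotient w^2 + 5w - 36.
The remaining quadratic factors as (w + 9)(w - 4).

(w + 1)(w + 9)(w - 4)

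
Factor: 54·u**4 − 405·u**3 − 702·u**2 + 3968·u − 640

Testing divisors of the constant over divisors of the leading coefficient, u = 8 is a root, so (u − 8) divides it; the quotient is 54·u**3 + 27·u**2 − 486·u + 80.
Continuing, u = 1/6 is a root, so (6·u − 1) is a factor; dividing leaves 9·u**2 + 6·u − 80.
The remaining quadratic factors as (3·u + 10)(3·u − 8).

(3·u + 10)·(3·u − 8)·(6·u − 1)·(u − 8)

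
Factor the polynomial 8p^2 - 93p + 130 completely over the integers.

(8p - 13)(p - 10)

Need a pair with product 8·130 = 1040 and sum -93: that's -80 and -13.
Split the middle term: 8p^2 - 80p - 13p + 130 = 8p(p - 10) - 13(p - 10).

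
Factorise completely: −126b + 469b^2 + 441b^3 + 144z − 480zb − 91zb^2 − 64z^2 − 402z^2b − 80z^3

Group: 8z(−10z^2 − 59zb − 8z − 63b^2 − 67b + 18) − 7b(−10z^2 − 59zb − 8z − 63b^2 − 67b + 18); both groups contain (−10z^2 − 59zb − 8z − 63b^2 − 67b + 18), so (8z − 7b) is a factor with cofactor −10z^2 − 59zb − 8z − 63b^2 − 67b + 18.
The cofactor groups again: −10z^2 − 59zb − 8z − 63b^2 − 67b + 18 = −5z(2z + 9b − 2) + (−7b − 9)(2z + 9b − 2); both groups contain (2z + 9b − 2), giving −(5z + 7b + 9)(2z + 9b − 2).

−(8z − 7b)(5z + 7b + 9)(2z + 9b − 2)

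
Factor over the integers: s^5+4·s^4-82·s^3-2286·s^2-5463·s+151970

(s+10)·(s-13)·(s-7)·(s^2+14·s+167)

Among the possible rational roots, s = 7 is a root, giving the factor (s-7) and quotient s^4+11·s^3-5·s^2-2321·s-21710.
Then s = 13 is a root, so (s-13) divides it; the quotient is s^3+24·s^2+307·s+1670.
Next, s = -10 is a root, so (s+10) divides it; the quotient is s^2+14·s+167.
The quadratic s^2+14·s+167 has discriminant -472 < 0 and is irreducible over ℤ.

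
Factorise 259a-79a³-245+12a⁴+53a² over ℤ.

(3a-7)(4a+7)(a-1)(a-5)

Among the possible rational roots, a = 5 is a root, giving the factor (a-5) and quotient 12a³-19a²-42a+49.
Next, a = 1 is a root, so (a-1) divides it; the quotient is 12a²-7a-49.
The remaining quadratic factors as (4a+7)(3a-7).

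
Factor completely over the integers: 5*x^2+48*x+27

(5*x+3)*(x+9)

Need a pair with product 5·27 = 135 and sum 48: that's 45 and 3.
Split the middle term: 5*x^2+45*x + 3*x+27 = 5*x*(x+9) + 3*(x+9).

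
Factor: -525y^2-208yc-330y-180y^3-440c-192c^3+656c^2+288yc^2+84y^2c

Group: 3y(-60y^2+108yc-175y-48c^2+164c-110) + 4c(-60y^2+108yc-175y-48c^2+164c-110); both groups contain (-60y^2+108yc-175y-48c^2+164c-110), so (3y+4c) is a factor with cofactor -60y^2+108yc-175y-48c^2+164c-110.
The cofactor groups again: -60y^2+108yc-175y-48c^2+164c-110 = -5y(12y-12c+11) + (4c-10)(12y-12c+11); both groups contain (12y-12c+11), giving -(5y-4c+10)(12y-12c+11).

-(12y-12c+11)(5y-4c+10)(3y+4c)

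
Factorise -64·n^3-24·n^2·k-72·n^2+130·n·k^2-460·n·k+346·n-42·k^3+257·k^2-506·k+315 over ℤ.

-(2·n-2·k+5)·(8·n-3·k+7)·(4·n+7·k-9)

Group: 8·n·(-8·n^2-6·n·k-2·n+14·k^2-53·k+45) + (-3·k+7)·(-8·n^2-6·n·k-2·n+14·k^2-53·k+45); both groups contain (-8·n^2-6·n·k-2·n+14·k^2-53·k+45), so (8·n-3·k+7) is a factor with cofactor -8·n^2-6·n·k-2·n+14·k^2-53·k+45.
The cofactor groups again: -8·n^2-6·n·k-2·n+14·k^2-53·k+45 = -2·n·(4·n+7·k-9) + (2·k-5)·(4·n+7·k-9); both groups contain (4·n+7·k-9), giving -(2·n-2·k+5)·(4·n+7·k-9).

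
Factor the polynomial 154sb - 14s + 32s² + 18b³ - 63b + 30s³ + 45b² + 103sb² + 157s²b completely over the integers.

Group: 3s(10s² + 49sb + 14s + 18b² + 63b) + (b - 1)(10s² + 49sb + 14s + 18b² + 63b); both groups contain (10s² + 49sb + 14s + 18b² + 63b), so (3s + b - 1) is a factor with cofactor 10s² + 49sb + 14s + 18b² + 63b.
The cofactor groups again: 10s² + 49sb + 14s + 18b² + 63b = 2s(5s + 2b + 7) + 9b(5s + 2b + 7); both groups contain (5s + 2b + 7), giving (2s + 9b)(5s + 2b + 7).

(5s + 2b + 7)(2s + 9b)(3s + b - 1)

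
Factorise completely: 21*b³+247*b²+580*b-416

Trying the rational-root candidates, b = 4/7 is a root, giving the factor (7*b-4) and quotient 3*b²+37*b+104.
The remaining quadratic factors as (3*b+13)(b+8).

(3*b+13)*(7*b-4)*(b+8)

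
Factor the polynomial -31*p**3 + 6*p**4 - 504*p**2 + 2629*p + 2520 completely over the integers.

(6*p + 5)*(p + 9)*(p - 7)*(p - 8)

Testing divisors of the constant over divisors of the leading coefficient, p = -9 is a root, giving the factor (p + 9) and quotient 6*p**3 - 85*p**2 + 261*p + 280.
Continuing, p = 7 is a root, so (p - 7) divides it; the quotient is 6*p**2 - 43*p - 40.
The remaining quadratic factors as (6*p + 5)(p - 8).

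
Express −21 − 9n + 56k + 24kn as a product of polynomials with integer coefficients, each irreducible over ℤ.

Group as (24kn + 56k) + (−9n − 21) = 8k(3n + 7) − 3(3n + 7).
Both groups share the factor (3n + 7).

(3n + 7)(8k − 3)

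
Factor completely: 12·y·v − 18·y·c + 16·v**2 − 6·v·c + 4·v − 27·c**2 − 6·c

(2·v − 3·c)·(6·y + 8·v + 9·c + 2)

Group: 2·v·(6·y + 8·v + 9·c + 2) − 3·c·(6·y + 8·v + 9·c + 2); both groups contain (6·y + 8·v + 9·c + 2).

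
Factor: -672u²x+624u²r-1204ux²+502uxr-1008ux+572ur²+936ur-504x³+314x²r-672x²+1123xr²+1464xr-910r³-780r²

Group: 8u(-84ux+78ur-56x²+122xr-65r²) + (9x+14r+12)(-84ux+78ur-56x²+122xr-65r²); both groups contain (-84ux+78ur-56x²+122xr-65r²), so (8u+9x+14r+12) is a factor with cofactor -84ux+78ur-56x²+122xr-65r².
The cofactor groups again: -84ux+78ur-56x²+122xr-65r² = -14x(6u+4x-5r) + 13r(6u+4x-5r); both groups contain (6u+4x-5r), giving -(14x-13r)(6u+4x-5r).

-(14x-13r)(6u+4x-5r)(8u+9x+14r+12)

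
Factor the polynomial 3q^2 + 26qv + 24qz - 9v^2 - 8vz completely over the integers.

Group: 3q(q + 9v + 8z) - v(q + 9v + 8z); both groups contain (q + 9v + 8z).

(3q - v)(q + 9v + 8z)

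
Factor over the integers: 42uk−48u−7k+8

(6u−1)(7k−8)

Group as (42uk−48u) + (−7k+8) = 6u(7k−8) − (7k−8).
Both groups share the factor (7k−8).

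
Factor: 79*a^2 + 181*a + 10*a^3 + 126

By the rational root theorem, a = -2 is a root, giving the factor (a + 2) and quotient 10*a^2 + 59*a + 63.
The remaining quadratic factors as (2*a + 9)(5*a + 7).

(2*a + 9)*(5*a + 7)*(a + 2)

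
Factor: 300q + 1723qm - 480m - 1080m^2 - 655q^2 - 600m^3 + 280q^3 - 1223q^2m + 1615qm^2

(7q - 15m - 12)(8q - 5m - 5)(5q - 8m)

Group: 5q(56q^2 - 155qm - 131q + 75m^2 + 135m + 60) - 8m(56q^2 - 155qm - 131q + 75m^2 + 135m + 60); both groups contain (56q^2 - 155qm - 131q + 75m^2 + 135m + 60), so (5q - 8m) is a factor with cofactor 56q^2 - 155qm - 131q + 75m^2 + 135m + 60.
The cofactor groups again: 56q^2 - 155qm - 131q + 75m^2 + 135m + 60 = 7q(8q - 5m - 5) + (-15m - 12)(8q - 5m - 5); both groups contain (8q - 5m - 5), giving (7q - 15m - 12)(8q - 5m - 5).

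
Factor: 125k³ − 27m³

Recognize a difference of cubes with the parts 5k and 3m.

−(3m − 5k)(9m² + 15mk + 25k²)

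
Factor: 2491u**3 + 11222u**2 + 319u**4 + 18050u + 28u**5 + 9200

(4u + 5)(7u + 8)(u + 5)(u**2 + 4u + 46)

Trying the rational-root candidates, u = -8/7 is a root, so (7u + 8) is a factor; dividing leaves 4u**4 + 41u**3 + 309u**2 + 1250u + 1150.
Next, u = -5 is a root, so (u + 5) divides it; the quotient is 4u**3 + 21u**2 + 204u + 230.
Then u = -5/4 is a root, so (4u + 5) divides it; the quotient is u**2 + 4u + 46.
The quadratic u**2 + 4u + 46 has discriminant -168 < 0 and is irreducible over ℤ.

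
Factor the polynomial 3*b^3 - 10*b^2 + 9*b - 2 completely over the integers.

Trying the rational-root candidates, b = 1/3 is a root, so (3*b - 1) divides it; the quotient is b^2 - 3*b + 2.
The remaining quadratic factors as (b - 1)(b - 2).

(3*b - 1)*(b - 1)*(b - 2)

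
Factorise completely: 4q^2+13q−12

(4q−3)(q+4)

Need a pair with product 4·(−12) = −48 and sum 13: that's 16 and −3.
Split the middle term: 4q^2+16q − 3q−12 = 4q(q+4) − 3(q+4).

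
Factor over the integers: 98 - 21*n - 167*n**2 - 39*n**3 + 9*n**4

(3*n + 7)*(3*n - 2)*(n + 1)*(n - 7)

Testing divisors of the constant over divisors of the leading coefficient, n = 2/3 is a root, so (3*n - 2) divides it; the quotient is 3*n**3 - 11*n**2 - 63*n - 49.
Next, n = -1 is a root, giving the factor (n + 1) and quotient 3*n**2 - 14*n - 49.
The remaining quadratic factors as (n - 7)(3*n + 7).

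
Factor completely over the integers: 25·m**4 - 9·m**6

-m**4·(3·m + 5)·(3·m - 5)

Factor out m**4 first: what remains is -9·m**2 + 25.
Recognize a difference of squares with the parts 5 and 3·m.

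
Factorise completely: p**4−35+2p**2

(p**2+7)(p**2−5)

Substitute u = p**2 to get a quadratic in u, then factor.
p**2−5 is irreducible over ℤ (5 is not a perfect square).
p**2+7 is irreducible over ℤ (always positive, so no real roots).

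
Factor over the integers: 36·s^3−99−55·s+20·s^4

Group as (20·s^4−55·s) + (36·s^3−99) = 5·s·(4·s^3−11) + 9·(4·s^3−11).
Both groups share the factor (4·s^3−11).

(5·s+9)·(4·s^3−11)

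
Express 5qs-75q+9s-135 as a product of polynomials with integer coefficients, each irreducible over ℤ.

(5q+9)(s-15)

Group as (5qs-75q) + (9s-135) = 5q(s-15) + 9(s-15).
Both groups share the factor (s-15).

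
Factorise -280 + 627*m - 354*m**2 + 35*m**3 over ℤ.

(5*m - 7)*(7*m - 5)*(m - 8)

Testing divisors of the constant over divisors of the leading coefficient, m = 7/5 is a root, so (5*m - 7) is a factor; dividing leaves 7*m**2 - 61*m + 40.
The remaining quadratic factors as (m - 8)(7*m - 5).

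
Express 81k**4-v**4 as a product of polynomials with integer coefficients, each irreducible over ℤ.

Write as (9k**2)² − (v**2)², then factor 9k**2-v**2 once more.

(3k+v)(3k-v)(9k**2+v**2)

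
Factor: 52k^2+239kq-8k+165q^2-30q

Group: 4k(13k+11q-2) + 15q(13k+11q-2); both groups contain (13k+11q-2).

(13k+11q-2)(4k+15q)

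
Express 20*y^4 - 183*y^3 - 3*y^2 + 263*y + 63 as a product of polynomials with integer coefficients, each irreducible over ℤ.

(4*y + 1)*(5*y - 7)*(y + 1)*(y - 9)

Testing divisors of the constant over divisors of the leading coefficient, y = -1 is a root, giving the factor (y + 1) and quotient 20*y^3 - 203*y^2 + 200*y + 63.
Then y = -1/4 is a root, so (4*y + 1) divides it; the quotient is 5*y^2 - 52*y + 63.
The remaining quadratic factors as (5*y - 7)(y - 9).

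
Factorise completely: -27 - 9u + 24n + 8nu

(8n - 9)(u + 3)

Group as (8nu + 24n) + (-9u - 27) = 8n(u + 3) - 9(u + 3).
Both groups share the factor (u + 3).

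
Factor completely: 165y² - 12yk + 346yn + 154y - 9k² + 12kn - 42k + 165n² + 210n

(11y - 3k + 15n)(15y + 3k + 11n + 14)

Group: 11y(15y + 3k + 11n + 14) + (-3k + 15n)(15y + 3k + 11n + 14); both groups contain (15y + 3k + 11n + 14).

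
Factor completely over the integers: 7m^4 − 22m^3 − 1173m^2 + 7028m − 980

(7m − 1)(m + 14)(m − 10)(m − 7)

Trying the rational-root candidates, m = 7 is a root, so (m − 7) divides it; the quotient is 7m^3 + 27m^2 − 984m + 140.
Next, m = −14 is a root, giving the factor (m + 14) and quotient 7m^2 − 71m + 10.
The remaining quadratic factors as (7m − 1)(m − 10).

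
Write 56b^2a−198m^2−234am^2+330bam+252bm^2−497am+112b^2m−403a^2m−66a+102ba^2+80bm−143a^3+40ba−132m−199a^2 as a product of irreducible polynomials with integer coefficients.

Group: 14b(4ba+8bm+11a^2+31am+6a+18m^2+12m) + (−13a−11)(4ba+8bm+11a^2+31am+6a+18m^2+12m); both groups contain (4ba+8bm+11a^2+31am+6a+18m^2+12m), so (14b−13a−11) is a factor with cofactor 4ba+8bm+11a^2+31am+6a+18m^2+12m.
The cofactor groups again: 4ba+8bm+11a^2+31am+6a+18m^2+12m = 4b(a+2m) + (11a+9m+6)(a+2m); both groups contain (a+2m), giving (4b+11a+9m+6)(a+2m).

(14b−13a−11)(4b+11a+9m+6)(a+2m)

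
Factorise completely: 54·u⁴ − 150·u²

Every term has a factor of 6·u². Then 9·u² − 25 = (3·u)² − (5)².

6·u²·(3·u + 5)·(3·u − 5)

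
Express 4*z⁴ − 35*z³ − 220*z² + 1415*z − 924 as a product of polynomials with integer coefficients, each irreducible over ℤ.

(4*z − 3)*(z + 7)*(z − 11)*(z − 4)

Trying the rational-root candidates, z = 4 is a root, so (z − 4) is a factor; dividing leaves 4*z³ − 19*z² − 296*z + 231.
Next, z = 11 is a root, giving the factor (z − 11) and quotient 4*z² + 25*z − 21.
The remaining quadratic factors as (4*z − 3)(z + 7).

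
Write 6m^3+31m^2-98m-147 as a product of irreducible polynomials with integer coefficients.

(6m+7)(m+7)(m-3)

By the rational root theorem, m = -7/6 is a root, so (6m+7) divides it; the quotient is m^2+4m-21.
The remaining quadratic factors as (m-3)(m+7).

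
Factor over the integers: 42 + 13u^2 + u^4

Substitute w = u^2 to get a quadratic in w, then factor.
u^2 + 6 is irreducible over ℤ (always positive, so no real roots).
u^2 + 7 is irreducible over ℤ (always positive, so no real roots).

(u^2 + 6)(u^2 + 7)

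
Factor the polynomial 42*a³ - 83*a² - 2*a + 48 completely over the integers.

Among the possible rational roots, a = 8/7 is a root, so (7*a - 8) divides it; the quotient is 6*a² - 5*a - 6.
The remaining quadratic factors as (3*a + 2)(2*a - 3).

(2*a - 3)*(3*a + 2)*(7*a - 8)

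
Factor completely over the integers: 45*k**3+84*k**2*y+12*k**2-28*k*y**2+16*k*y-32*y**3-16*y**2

Group: 15*k*(3*k**2+4*k*y-4*y**2) + (8*y+4)*(3*k**2+4*k*y-4*y**2); both groups contain (3*k**2+4*k*y-4*y**2), so (15*k+8*y+4) is a factor with cofactor 3*k**2+4*k*y-4*y**2.
The cofactor groups again: 3*k**2+4*k*y-4*y**2 = k*(3*k-2*y) + 2*y*(3*k-2*y); both groups contain (3*k-2*y), giving (k+2*y)*(3*k-2*y).

(15*k+8*y+4)*(3*k-2*y)*(k+2*y)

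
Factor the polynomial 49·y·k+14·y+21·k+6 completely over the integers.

(7·k+2)·(7·y+3)

Group as (49·y·k+14·y) + (21·k+6) = 7·y·(7·k+2) + 3·(7·k+2).
Both groups share the factor (7·k+2).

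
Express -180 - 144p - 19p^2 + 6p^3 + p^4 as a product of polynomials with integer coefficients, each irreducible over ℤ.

(p + 2)(p + 3)(p + 6)(p - 5)

Testing divisors of the constant over divisors of the leading coefficient, p = 5 is a root, giving the factor (p - 5) and quotient p^3 + 11p^2 + 36p + 36.
Continuing, p = -6 is a root, so (p + 6) divides it; the quotient is p^2 + 5p + 6.
The remaining quadratic factors as (p + 3)(p + 2).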